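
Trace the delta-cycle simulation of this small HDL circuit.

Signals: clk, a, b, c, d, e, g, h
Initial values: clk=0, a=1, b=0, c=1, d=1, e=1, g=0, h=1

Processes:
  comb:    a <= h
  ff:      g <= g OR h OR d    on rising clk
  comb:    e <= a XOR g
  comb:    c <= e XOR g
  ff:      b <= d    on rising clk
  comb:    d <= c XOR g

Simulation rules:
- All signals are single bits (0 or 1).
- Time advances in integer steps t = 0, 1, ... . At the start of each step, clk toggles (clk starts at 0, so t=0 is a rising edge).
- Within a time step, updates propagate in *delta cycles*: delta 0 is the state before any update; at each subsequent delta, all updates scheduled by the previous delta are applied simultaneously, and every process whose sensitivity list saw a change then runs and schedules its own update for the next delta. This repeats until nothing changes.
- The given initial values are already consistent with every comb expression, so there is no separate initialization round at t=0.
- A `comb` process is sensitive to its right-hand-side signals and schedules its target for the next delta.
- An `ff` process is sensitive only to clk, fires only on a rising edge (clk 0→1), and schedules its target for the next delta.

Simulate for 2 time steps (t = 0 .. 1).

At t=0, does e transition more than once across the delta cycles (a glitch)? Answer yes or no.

t0.Δ0 g=0 e=1 a=1 c=1 d=1 clk=0 h=1 b=0
t0.Δ1 g=0 e=1 a=1 c=1 d=1 clk=1 h=1 b=0
t0.Δ2 g=1 e=1 a=1 c=1 d=1 clk=1 h=1 b=1
t0.Δ3 g=1 e=0 a=1 c=0 d=0 clk=1 h=1 b=1
t0.Δ4 g=1 e=0 a=1 c=1 d=1 clk=1 h=1 b=1
t0.Δ5 g=1 e=0 a=1 c=1 d=0 clk=1 h=1 b=1
t1.Δ0 g=1 e=0 a=1 c=1 d=0 clk=1 h=1 b=1
t1.Δ1 g=1 e=0 a=1 c=1 d=0 clk=0 h=1 b=1

no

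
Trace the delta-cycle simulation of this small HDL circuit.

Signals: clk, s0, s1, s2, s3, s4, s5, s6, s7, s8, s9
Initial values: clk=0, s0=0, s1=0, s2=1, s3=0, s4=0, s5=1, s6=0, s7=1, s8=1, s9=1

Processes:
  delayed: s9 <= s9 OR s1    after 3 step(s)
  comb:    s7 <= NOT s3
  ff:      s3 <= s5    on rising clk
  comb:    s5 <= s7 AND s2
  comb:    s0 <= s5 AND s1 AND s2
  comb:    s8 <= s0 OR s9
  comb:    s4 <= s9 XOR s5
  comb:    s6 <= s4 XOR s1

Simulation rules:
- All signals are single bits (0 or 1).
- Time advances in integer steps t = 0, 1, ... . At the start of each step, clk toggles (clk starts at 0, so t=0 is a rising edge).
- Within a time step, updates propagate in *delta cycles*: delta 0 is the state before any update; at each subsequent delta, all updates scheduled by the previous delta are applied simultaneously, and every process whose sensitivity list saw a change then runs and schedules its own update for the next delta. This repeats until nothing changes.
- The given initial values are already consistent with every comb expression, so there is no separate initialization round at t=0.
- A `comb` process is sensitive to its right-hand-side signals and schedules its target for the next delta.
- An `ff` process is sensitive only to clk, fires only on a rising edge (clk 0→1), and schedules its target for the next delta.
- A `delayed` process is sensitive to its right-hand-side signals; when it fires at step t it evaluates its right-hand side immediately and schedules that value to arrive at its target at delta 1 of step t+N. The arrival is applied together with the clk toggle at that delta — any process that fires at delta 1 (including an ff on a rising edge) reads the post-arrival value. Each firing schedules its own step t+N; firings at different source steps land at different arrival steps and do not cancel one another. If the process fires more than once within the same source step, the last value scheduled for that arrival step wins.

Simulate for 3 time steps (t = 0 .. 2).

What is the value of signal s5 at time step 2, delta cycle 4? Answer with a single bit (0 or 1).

t=0 Δ0: s2=1 s4=0 clk=0 s1=0 s8=1 s3=0 s6=0 s0=0 s5=1 s9=1 s7=1
  Δ1: clk:0→1
  Δ2: s3:0→1
  Δ3: s7:1→0
  Δ4: s5:1→0
  Δ5: s4:0→1
  Δ6: s6:0→1
  (6Δ to stable)
t=1 Δ0: s2=1 s4=1 clk=1 s1=0 s8=1 s3=1 s6=1 s0=0 s5=0 s9=1 s7=0
  Δ1: clk:1→0
  (1Δ to stable)
t=2 Δ0: s2=1 s4=1 clk=0 s1=0 s8=1 s3=1 s6=1 s0=0 s5=0 s9=1 s7=0
  Δ1: clk:0→1
  Δ2: s3:1→0
  Δ3: s7:0→1
  Δ4: s5:0→1
  Δ5: s4:1→0
  Δ6: s6:1→0
  (6Δ to stable)

1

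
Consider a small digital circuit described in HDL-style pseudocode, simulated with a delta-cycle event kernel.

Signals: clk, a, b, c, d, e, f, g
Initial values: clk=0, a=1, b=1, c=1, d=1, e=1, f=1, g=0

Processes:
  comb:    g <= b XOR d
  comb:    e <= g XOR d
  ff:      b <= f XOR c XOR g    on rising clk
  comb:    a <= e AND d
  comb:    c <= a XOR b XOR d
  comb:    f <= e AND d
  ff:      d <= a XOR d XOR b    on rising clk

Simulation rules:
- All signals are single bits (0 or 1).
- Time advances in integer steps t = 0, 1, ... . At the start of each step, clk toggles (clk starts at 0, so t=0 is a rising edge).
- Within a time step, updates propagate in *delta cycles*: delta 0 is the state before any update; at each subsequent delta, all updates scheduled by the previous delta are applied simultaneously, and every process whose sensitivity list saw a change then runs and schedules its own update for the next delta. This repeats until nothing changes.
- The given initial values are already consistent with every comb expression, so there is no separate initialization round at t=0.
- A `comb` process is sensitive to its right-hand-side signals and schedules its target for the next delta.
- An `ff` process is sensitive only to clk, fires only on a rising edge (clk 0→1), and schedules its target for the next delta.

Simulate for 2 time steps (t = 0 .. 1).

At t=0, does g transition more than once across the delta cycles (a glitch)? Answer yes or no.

[bits: a,clk,c,d,f,b,e,g]
t=0: Δ0=10111110 Δ1=11111110 Δ2=11111010 Δ3=11011011 Δ4=11011001 Δ5=01010001 Δ6=01110001 | 6Δ
t=1: Δ0=01110001 Δ1=00110001 | 1Δ

no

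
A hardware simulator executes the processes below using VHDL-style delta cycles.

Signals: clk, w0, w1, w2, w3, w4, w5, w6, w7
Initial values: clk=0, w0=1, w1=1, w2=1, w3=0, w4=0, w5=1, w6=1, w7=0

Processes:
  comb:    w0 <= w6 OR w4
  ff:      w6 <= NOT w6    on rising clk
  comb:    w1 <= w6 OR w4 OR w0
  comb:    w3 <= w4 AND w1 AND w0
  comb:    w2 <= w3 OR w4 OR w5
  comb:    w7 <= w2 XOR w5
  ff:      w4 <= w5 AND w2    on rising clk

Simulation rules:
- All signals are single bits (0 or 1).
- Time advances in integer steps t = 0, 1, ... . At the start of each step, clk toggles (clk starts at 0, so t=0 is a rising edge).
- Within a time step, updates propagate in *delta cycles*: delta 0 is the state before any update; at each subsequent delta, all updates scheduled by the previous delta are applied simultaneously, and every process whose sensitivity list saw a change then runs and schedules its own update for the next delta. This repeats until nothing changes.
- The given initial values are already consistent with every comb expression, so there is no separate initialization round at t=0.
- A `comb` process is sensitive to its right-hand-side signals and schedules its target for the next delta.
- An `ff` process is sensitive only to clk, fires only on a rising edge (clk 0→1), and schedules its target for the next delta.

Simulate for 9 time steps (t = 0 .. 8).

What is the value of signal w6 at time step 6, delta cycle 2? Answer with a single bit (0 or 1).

1

t0.Δ0 w0=1 w1=1 w5=1 w4=0 w7=0 w6=1 w2=1 w3=0 clk=0
t0.Δ1 w0=1 w1=1 w5=1 w4=0 w7=0 w6=1 w2=1 w3=0 clk=1
t0.Δ2 w0=1 w1=1 w5=1 w4=1 w7=0 w6=0 w2=1 w3=0 clk=1
t0.Δ3 w0=1 w1=1 w5=1 w4=1 w7=0 w6=0 w2=1 w3=1 clk=1
t1.Δ0 w0=1 w1=1 w5=1 w4=1 w7=0 w6=0 w2=1 w3=1 clk=1
t1.Δ1 w0=1 w1=1 w5=1 w4=1 w7=0 w6=0 w2=1 w3=1 clk=0
t2.Δ0 w0=1 w1=1 w5=1 w4=1 w7=0 w6=0 w2=1 w3=1 clk=0
t2.Δ1 w0=1 w1=1 w5=1 w4=1 w7=0 w6=0 w2=1 w3=1 clk=1
t2.Δ2 w0=1 w1=1 w5=1 w4=1 w7=0 w6=1 w2=1 w3=1 clk=1
t3.Δ0 w0=1 w1=1 w5=1 w4=1 w7=0 w6=1 w2=1 w3=1 clk=1
t3.Δ1 w0=1 w1=1 w5=1 w4=1 w7=0 w6=1 w2=1 w3=1 clk=0
t4.Δ0 w0=1 w1=1 w5=1 w4=1 w7=0 w6=1 w2=1 w3=1 clk=0
t4.Δ1 w0=1 w1=1 w5=1 w4=1 w7=0 w6=1 w2=1 w3=1 clk=1
t4.Δ2 w0=1 w1=1 w5=1 w4=1 w7=0 w6=0 w2=1 w3=1 clk=1
t5.Δ0 w0=1 w1=1 w5=1 w4=1 w7=0 w6=0 w2=1 w3=1 clk=1
t5.Δ1 w0=1 w1=1 w5=1 w4=1 w7=0 w6=0 w2=1 w3=1 clk=0
t6.Δ0 w0=1 w1=1 w5=1 w4=1 w7=0 w6=0 w2=1 w3=1 clk=0
t6.Δ1 w0=1 w1=1 w5=1 w4=1 w7=0 w6=0 w2=1 w3=1 clk=1
t6.Δ2 w0=1 w1=1 w5=1 w4=1 w7=0 w6=1 w2=1 w3=1 clk=1
t7.Δ0 w0=1 w1=1 w5=1 w4=1 w7=0 w6=1 w2=1 w3=1 clk=1
t7.Δ1 w0=1 w1=1 w5=1 w4=1 w7=0 w6=1 w2=1 w3=1 clk=0
t8.Δ0 w0=1 w1=1 w5=1 w4=1 w7=0 w6=1 w2=1 w3=1 clk=0
t8.Δ1 w0=1 w1=1 w5=1 w4=1 w7=0 w6=1 w2=1 w3=1 clk=1
t8.Δ2 w0=1 w1=1 w5=1 w4=1 w7=0 w6=0 w2=1 w3=1 clk=1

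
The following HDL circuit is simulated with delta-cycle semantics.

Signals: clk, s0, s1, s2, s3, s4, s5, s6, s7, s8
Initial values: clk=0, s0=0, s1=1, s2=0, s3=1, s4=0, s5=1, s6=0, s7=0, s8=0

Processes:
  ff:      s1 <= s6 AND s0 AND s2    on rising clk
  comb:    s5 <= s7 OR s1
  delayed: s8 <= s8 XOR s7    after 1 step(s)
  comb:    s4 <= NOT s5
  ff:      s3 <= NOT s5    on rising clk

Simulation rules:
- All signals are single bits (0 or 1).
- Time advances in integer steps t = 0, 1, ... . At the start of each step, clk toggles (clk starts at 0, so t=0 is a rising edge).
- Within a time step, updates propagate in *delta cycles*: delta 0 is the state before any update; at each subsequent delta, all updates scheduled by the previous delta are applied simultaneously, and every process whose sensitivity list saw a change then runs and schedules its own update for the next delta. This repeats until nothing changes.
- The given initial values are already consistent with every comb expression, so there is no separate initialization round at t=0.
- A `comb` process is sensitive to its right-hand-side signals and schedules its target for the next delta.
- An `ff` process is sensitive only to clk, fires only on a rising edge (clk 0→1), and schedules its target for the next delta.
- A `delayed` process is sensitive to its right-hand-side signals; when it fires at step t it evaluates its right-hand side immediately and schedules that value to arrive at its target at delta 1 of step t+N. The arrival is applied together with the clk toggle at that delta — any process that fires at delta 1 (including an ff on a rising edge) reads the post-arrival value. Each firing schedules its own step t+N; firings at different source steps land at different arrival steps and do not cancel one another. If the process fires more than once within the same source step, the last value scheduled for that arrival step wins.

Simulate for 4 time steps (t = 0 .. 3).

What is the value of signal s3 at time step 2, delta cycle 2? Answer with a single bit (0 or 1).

1

t=0 Δ0: s0=0 s7=0 clk=0 s6=0 s1=1 s3=1 s2=0 s5=1 s8=0 s4=0
  Δ1: clk:0→1
  Δ2: s1:1→0, s3:1→0
  Δ3: s5:1→0
  Δ4: s4:0→1
  (4Δ to stable)
t=1 Δ0: s0=0 s7=0 clk=1 s6=0 s1=0 s3=0 s2=0 s5=0 s8=0 s4=1
  Δ1: clk:1→0
  (1Δ to stable)
t=2 Δ0: s0=0 s7=0 clk=0 s6=0 s1=0 s3=0 s2=0 s5=0 s8=0 s4=1
  Δ1: clk:0→1
  Δ2: s3:0→1
  (2Δ to stable)
t=3 Δ0: s0=0 s7=0 clk=1 s6=0 s1=0 s3=1 s2=0 s5=0 s8=0 s4=1
  Δ1: clk:1→0
  (1Δ to stable)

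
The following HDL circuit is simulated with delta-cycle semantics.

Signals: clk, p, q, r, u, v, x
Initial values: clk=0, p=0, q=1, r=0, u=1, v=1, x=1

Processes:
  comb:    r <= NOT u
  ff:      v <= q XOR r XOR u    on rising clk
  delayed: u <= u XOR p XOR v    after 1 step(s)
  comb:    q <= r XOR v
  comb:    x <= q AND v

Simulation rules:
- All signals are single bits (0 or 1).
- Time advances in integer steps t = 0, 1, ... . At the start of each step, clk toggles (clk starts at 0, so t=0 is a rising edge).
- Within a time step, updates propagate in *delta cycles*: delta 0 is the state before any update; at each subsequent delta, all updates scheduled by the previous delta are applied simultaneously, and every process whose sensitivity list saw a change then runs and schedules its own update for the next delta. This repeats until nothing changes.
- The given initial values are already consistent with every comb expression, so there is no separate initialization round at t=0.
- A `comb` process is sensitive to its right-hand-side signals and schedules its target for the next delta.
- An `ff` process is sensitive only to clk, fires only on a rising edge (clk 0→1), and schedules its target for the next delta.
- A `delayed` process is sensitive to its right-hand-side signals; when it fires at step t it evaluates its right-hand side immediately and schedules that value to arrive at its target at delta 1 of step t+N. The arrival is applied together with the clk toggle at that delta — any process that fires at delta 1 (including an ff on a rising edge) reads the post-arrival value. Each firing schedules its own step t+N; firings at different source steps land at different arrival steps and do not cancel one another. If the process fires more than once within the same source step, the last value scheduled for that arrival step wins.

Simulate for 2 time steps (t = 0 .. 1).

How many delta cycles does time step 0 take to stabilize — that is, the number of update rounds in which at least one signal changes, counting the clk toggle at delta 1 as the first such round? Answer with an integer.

[bits: v,x,u,p,q,r,clk]
t=0: Δ0=1110100 Δ1=1110101 Δ2=0110101 Δ3=0010001 | 3Δ
t=1: Δ0=0010001 Δ1=0010000 | 1Δ

3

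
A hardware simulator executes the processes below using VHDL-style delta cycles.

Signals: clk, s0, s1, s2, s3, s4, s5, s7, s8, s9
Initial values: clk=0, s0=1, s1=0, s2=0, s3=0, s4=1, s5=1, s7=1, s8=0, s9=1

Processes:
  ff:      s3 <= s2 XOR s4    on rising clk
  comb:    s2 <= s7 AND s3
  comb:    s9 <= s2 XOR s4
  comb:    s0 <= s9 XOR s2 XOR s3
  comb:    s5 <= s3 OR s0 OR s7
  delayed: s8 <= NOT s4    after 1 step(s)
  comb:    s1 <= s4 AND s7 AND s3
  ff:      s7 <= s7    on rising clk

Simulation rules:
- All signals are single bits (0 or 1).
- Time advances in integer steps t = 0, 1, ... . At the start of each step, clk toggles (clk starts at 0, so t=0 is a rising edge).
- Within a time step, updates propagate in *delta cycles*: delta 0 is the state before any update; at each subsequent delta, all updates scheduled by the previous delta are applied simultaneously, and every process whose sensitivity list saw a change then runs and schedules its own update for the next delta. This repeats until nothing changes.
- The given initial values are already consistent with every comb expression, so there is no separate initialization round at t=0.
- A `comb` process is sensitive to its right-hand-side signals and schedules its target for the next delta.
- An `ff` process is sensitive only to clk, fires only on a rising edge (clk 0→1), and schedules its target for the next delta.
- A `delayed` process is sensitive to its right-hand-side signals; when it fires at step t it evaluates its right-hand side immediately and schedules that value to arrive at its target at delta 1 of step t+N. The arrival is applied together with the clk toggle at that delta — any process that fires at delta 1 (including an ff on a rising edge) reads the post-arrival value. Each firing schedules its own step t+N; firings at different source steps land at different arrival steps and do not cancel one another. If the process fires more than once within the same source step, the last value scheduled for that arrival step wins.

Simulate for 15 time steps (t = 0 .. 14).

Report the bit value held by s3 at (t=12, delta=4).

t=0 Δ0: s8=0 s2=0 s5=1 s1=0 clk=0 s3=0 s9=1 s7=1 s0=1 s4=1
  Δ1: clk:0→1
  Δ2: s3:0→1
  Δ3: s2:0→1, s1:0→1, s0:1→0
  Δ4: s9:1→0, s0:0→1
  Δ5: s0:1→0
  (5Δ to stable)
t=1 Δ0: s8=0 s2=1 s5=1 s1=1 clk=1 s3=1 s9=0 s7=1 s0=0 s4=1
  Δ1: clk:1→0
  (1Δ to stable)
t=2 Δ0: s8=0 s2=1 s5=1 s1=1 clk=0 s3=1 s9=0 s7=1 s0=0 s4=1
  Δ1: clk:0→1
  Δ2: s3:1→0
  Δ3: s2:1→0, s1:1→0, s0:0→1
  Δ4: s9:0→1, s0:1→0
  Δ5: s0:0→1
  (5Δ to stable)
t=3 Δ0: s8=0 s2=0 s5=1 s1=0 clk=1 s3=0 s9=1 s7=1 s0=1 s4=1
  Δ1: clk:1→0
  (1Δ to stable)
t=4 Δ0: s8=0 s2=0 s5=1 s1=0 clk=0 s3=0 s9=1 s7=1 s0=1 s4=1
  Δ1: clk:0→1
  Δ2: s3:0→1
  Δ3: s2:0→1, s1:0→1, s0:1→0
  Δ4: s9:1→0, s0:0→1
  Δ5: s0:1→0
  (5Δ to stable)
t=5 Δ0: s8=0 s2=1 s5=1 s1=1 clk=1 s3=1 s9=0 s7=1 s0=0 s4=1
  Δ1: clk:1→0
  (1Δ to stable)
t=6 Δ0: s8=0 s2=1 s5=1 s1=1 clk=0 s3=1 s9=0 s7=1 s0=0 s4=1
  Δ1: clk:0→1
  Δ2: s3:1→0
  Δ3: s2:1→0, s1:1→0, s0:0→1
  Δ4: s9:0→1, s0:1→0
  Δ5: s0:0→1
  (5Δ to stable)
t=7 Δ0: s8=0 s2=0 s5=1 s1=0 clk=1 s3=0 s9=1 s7=1 s0=1 s4=1
  Δ1: clk:1→0
  (1Δ to stable)
t=8 Δ0: s8=0 s2=0 s5=1 s1=0 clk=0 s3=0 s9=1 s7=1 s0=1 s4=1
  Δ1: clk:0→1
  Δ2: s3:0→1
  Δ3: s2:0→1, s1:0→1, s0:1→0
  Δ4: s9:1→0, s0:0→1
  Δ5: s0:1→0
  (5Δ to stable)
t=9 Δ0: s8=0 s2=1 s5=1 s1=1 clk=1 s3=1 s9=0 s7=1 s0=0 s4=1
  Δ1: clk:1→0
  (1Δ to stable)
t=10 Δ0: s8=0 s2=1 s5=1 s1=1 clk=0 s3=1 s9=0 s7=1 s0=0 s4=1
  Δ1: clk:0→1
  Δ2: s3:1→0
  Δ3: s2:1→0, s1:1→0, s0:0→1
  Δ4: s9:0→1, s0:1→0
  Δ5: s0:0→1
  (5Δ to stable)
t=11 Δ0: s8=0 s2=0 s5=1 s1=0 clk=1 s3=0 s9=1 s7=1 s0=1 s4=1
  Δ1: clk:1→0
  (1Δ to stable)
t=12 Δ0: s8=0 s2=0 s5=1 s1=0 clk=0 s3=0 s9=1 s7=1 s0=1 s4=1
  Δ1: clk:0→1
  Δ2: s3:0→1
  Δ3: s2:0→1, s1:0→1, s0:1→0
  Δ4: s9:1→0, s0:0→1
  Δ5: s0:1→0
  (5Δ to stable)
t=13 Δ0: s8=0 s2=1 s5=1 s1=1 clk=1 s3=1 s9=0 s7=1 s0=0 s4=1
  Δ1: clk:1→0
  (1Δ to stable)
t=14 Δ0: s8=0 s2=1 s5=1 s1=1 clk=0 s3=1 s9=0 s7=1 s0=0 s4=1
  Δ1: clk:0→1
  Δ2: s3:1→0
  Δ3: s2:1→0, s1:1→0, s0:0→1
  Δ4: s9:0→1, s0:1→0
  Δ5: s0:0→1
  (5Δ to stable)

1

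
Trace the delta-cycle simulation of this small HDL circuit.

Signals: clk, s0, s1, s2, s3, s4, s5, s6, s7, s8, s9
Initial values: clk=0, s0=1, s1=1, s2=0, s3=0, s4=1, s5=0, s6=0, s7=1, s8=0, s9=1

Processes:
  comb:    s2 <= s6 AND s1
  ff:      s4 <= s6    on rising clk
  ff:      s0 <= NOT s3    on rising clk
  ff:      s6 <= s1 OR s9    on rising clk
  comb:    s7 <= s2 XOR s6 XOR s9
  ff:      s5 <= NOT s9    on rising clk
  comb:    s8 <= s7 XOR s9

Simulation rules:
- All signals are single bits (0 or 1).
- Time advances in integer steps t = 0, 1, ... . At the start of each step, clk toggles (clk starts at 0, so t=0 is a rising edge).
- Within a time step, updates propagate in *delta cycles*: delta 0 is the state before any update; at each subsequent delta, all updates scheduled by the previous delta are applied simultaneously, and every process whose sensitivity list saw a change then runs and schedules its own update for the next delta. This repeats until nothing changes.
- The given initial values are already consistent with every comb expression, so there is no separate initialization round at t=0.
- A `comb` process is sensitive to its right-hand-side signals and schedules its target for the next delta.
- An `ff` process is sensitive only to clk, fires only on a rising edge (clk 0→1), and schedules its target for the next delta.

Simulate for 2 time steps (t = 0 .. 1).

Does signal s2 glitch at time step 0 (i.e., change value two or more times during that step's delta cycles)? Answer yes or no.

no

[bits: s0,s7,s2,s3,s1,s4,s5,clk,s9,s8,s6]
t=0: Δ0=11001100100 Δ1=11001101100 Δ2=11001001101 Δ3=10101001101 Δ4=11101001111 Δ5=11101001101 | 5Δ
t=1: Δ0=11101001101 Δ1=11101000101 | 1Δ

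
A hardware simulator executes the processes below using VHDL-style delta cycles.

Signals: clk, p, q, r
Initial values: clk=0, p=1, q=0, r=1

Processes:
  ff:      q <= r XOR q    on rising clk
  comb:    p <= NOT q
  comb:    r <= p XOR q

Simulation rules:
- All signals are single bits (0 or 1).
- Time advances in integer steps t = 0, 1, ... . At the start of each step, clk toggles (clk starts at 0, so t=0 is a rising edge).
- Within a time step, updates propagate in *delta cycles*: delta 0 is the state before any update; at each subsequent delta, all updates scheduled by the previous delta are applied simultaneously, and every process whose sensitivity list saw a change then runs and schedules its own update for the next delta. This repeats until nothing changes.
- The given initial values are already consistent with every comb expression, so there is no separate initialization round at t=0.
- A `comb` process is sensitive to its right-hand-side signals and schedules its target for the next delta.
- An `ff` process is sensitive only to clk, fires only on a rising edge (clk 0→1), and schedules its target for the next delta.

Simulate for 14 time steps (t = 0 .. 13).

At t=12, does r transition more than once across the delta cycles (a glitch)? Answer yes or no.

[bits: p,clk,r,q]
t=0: Δ0=1010 Δ1=1110 Δ2=1111 Δ3=0101 Δ4=0111 | 4Δ
t=1: Δ0=0111 Δ1=0011 | 1Δ
t=2: Δ0=0011 Δ1=0111 Δ2=0110 Δ3=1100 Δ4=1110 | 4Δ
t=3: Δ0=1110 Δ1=1010 | 1Δ
t=4: Δ0=1010 Δ1=1110 Δ2=1111 Δ3=0101 Δ4=0111 | 4Δ
t=5: Δ0=0111 Δ1=0011 | 1Δ
t=6: Δ0=0011 Δ1=0111 Δ2=0110 Δ3=1100 Δ4=1110 | 4Δ
t=7: Δ0=1110 Δ1=1010 | 1Δ
t=8: Δ0=1010 Δ1=1110 Δ2=1111 Δ3=0101 Δ4=0111 | 4Δ
t=9: Δ0=0111 Δ1=0011 | 1Δ
t=10: Δ0=0011 Δ1=0111 Δ2=0110 Δ3=1100 Δ4=1110 | 4Δ
t=11: Δ0=1110 Δ1=1010 | 1Δ
t=12: Δ0=1010 Δ1=1110 Δ2=1111 Δ3=0101 Δ4=0111 | 4Δ
t=13: Δ0=0111 Δ1=0011 | 1Δ

yes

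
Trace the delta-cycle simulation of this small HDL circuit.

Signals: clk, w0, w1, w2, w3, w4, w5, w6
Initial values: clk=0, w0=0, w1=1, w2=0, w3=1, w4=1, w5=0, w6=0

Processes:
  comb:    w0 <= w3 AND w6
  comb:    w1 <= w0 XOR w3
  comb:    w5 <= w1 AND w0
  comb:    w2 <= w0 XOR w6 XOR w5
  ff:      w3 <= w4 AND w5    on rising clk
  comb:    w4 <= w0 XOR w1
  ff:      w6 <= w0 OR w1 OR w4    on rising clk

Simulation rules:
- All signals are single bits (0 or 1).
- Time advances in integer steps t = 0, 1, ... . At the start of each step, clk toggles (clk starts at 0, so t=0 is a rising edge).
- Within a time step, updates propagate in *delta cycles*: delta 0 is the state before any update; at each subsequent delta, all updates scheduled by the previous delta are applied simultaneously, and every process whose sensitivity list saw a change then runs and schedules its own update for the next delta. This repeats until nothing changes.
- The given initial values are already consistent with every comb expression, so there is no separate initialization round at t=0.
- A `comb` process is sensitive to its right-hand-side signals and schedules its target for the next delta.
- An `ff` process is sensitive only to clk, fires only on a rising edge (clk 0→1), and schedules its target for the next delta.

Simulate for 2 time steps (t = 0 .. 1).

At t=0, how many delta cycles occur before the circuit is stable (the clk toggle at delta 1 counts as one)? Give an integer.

t0.Δ0 w4=1 w0=0 w5=0 w3=1 w6=0 w1=1 clk=0 w2=0
t0.Δ1 w4=1 w0=0 w5=0 w3=1 w6=0 w1=1 clk=1 w2=0
t0.Δ2 w4=1 w0=0 w5=0 w3=0 w6=1 w1=1 clk=1 w2=0
t0.Δ3 w4=1 w0=0 w5=0 w3=0 w6=1 w1=0 clk=1 w2=1
t0.Δ4 w4=0 w0=0 w5=0 w3=0 w6=1 w1=0 clk=1 w2=1
t1.Δ0 w4=0 w0=0 w5=0 w3=0 w6=1 w1=0 clk=1 w2=1
t1.Δ1 w4=0 w0=0 w5=0 w3=0 w6=1 w1=0 clk=0 w2=1

4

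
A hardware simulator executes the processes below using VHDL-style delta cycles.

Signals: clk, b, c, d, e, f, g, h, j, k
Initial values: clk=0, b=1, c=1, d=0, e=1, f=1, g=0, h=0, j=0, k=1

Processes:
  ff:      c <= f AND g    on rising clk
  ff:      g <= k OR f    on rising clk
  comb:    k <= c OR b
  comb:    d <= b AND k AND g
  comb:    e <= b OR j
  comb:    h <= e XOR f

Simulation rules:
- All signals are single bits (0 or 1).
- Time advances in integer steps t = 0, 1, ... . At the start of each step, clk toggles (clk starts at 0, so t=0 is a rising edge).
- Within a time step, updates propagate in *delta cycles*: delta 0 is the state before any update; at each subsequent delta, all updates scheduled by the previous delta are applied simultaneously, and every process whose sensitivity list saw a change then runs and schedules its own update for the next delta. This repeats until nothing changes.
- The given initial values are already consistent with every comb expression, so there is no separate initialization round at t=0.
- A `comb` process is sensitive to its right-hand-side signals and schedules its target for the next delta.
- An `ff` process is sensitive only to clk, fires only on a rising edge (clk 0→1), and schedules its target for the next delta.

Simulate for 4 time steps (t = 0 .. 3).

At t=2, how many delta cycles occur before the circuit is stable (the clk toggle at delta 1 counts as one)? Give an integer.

2

t=0 Δ0: k=1 h=0 c=1 g=0 e=1 d=0 b=1 f=1 clk=0 j=0
  Δ1: clk:0→1
  Δ2: c:1→0, g:0→1
  Δ3: d:0→1
  (3Δ to stable)
t=1 Δ0: k=1 h=0 c=0 g=1 e=1 d=1 b=1 f=1 clk=1 j=0
  Δ1: clk:1→0
  (1Δ to stable)
t=2 Δ0: k=1 h=0 c=0 g=1 e=1 d=1 b=1 f=1 clk=0 j=0
  Δ1: clk:0→1
  Δ2: c:0→1
  (2Δ to stable)
t=3 Δ0: k=1 h=0 c=1 g=1 e=1 d=1 b=1 f=1 clk=1 j=0
  Δ1: clk:1→0
  (1Δ to stable)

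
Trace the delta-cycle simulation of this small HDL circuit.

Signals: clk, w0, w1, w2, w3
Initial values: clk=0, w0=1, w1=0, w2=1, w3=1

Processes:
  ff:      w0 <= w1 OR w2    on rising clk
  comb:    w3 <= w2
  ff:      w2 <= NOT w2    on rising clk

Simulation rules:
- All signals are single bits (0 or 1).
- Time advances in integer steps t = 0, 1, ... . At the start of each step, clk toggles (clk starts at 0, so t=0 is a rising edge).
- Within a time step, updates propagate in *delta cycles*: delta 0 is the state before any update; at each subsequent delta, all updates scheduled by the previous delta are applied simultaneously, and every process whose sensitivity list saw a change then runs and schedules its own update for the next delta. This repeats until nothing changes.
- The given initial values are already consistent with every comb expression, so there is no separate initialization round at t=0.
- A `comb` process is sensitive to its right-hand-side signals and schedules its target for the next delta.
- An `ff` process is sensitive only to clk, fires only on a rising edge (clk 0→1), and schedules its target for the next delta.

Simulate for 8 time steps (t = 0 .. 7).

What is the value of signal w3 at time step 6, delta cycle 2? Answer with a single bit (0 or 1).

[bits: w1,w3,clk,w2,w0]
t=0: Δ0=01011 Δ1=01111 Δ2=01101 Δ3=00101 | 3Δ
t=1: Δ0=00101 Δ1=00001 | 1Δ
t=2: Δ0=00001 Δ1=00101 Δ2=00110 Δ3=01110 | 3Δ
t=3: Δ0=01110 Δ1=01010 | 1Δ
t=4: Δ0=01010 Δ1=01110 Δ2=01101 Δ3=00101 | 3Δ
t=5: Δ0=00101 Δ1=00001 | 1Δ
t=6: Δ0=00001 Δ1=00101 Δ2=00110 Δ3=01110 | 3Δ
t=7: Δ0=01110 Δ1=01010 | 1Δ

0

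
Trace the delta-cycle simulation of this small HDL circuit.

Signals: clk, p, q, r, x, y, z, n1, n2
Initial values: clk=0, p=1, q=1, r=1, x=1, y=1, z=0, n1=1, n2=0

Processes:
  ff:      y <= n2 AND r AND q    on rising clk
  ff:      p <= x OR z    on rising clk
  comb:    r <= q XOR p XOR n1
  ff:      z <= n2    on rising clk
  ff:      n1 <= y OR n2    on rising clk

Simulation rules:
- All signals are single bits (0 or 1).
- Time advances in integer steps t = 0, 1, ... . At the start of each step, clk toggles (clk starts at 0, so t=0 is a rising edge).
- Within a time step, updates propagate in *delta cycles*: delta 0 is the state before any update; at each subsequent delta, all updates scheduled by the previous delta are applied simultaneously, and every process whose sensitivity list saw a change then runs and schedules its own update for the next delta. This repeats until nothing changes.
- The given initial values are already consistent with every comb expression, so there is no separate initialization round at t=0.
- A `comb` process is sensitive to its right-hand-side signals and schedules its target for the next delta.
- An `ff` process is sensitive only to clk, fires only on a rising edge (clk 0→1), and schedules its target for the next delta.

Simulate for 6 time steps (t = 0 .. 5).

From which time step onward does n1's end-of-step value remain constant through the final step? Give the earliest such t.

2

t0.Δ0 n2=0 z=0 r=1 n1=1 p=1 x=1 q=1 clk=0 y=1
t0.Δ1 n2=0 z=0 r=1 n1=1 p=1 x=1 q=1 clk=1 y=1
t0.Δ2 n2=0 z=0 r=1 n1=1 p=1 x=1 q=1 clk=1 y=0
t1.Δ0 n2=0 z=0 r=1 n1=1 p=1 x=1 q=1 clk=1 y=0
t1.Δ1 n2=0 z=0 r=1 n1=1 p=1 x=1 q=1 clk=0 y=0
t2.Δ0 n2=0 z=0 r=1 n1=1 p=1 x=1 q=1 clk=0 y=0
t2.Δ1 n2=0 z=0 r=1 n1=1 p=1 x=1 q=1 clk=1 y=0
t2.Δ2 n2=0 z=0 r=1 n1=0 p=1 x=1 q=1 clk=1 y=0
t2.Δ3 n2=0 z=0 r=0 n1=0 p=1 x=1 q=1 clk=1 y=0
t3.Δ0 n2=0 z=0 r=0 n1=0 p=1 x=1 q=1 clk=1 y=0
t3.Δ1 n2=0 z=0 r=0 n1=0 p=1 x=1 q=1 clk=0 y=0
t4.Δ0 n2=0 z=0 r=0 n1=0 p=1 x=1 q=1 clk=0 y=0
t4.Δ1 n2=0 z=0 r=0 n1=0 p=1 x=1 q=1 clk=1 y=0
t5.Δ0 n2=0 z=0 r=0 n1=0 p=1 x=1 q=1 clk=1 y=0
t5.Δ1 n2=0 z=0 r=0 n1=0 p=1 x=1 q=1 clk=0 y=0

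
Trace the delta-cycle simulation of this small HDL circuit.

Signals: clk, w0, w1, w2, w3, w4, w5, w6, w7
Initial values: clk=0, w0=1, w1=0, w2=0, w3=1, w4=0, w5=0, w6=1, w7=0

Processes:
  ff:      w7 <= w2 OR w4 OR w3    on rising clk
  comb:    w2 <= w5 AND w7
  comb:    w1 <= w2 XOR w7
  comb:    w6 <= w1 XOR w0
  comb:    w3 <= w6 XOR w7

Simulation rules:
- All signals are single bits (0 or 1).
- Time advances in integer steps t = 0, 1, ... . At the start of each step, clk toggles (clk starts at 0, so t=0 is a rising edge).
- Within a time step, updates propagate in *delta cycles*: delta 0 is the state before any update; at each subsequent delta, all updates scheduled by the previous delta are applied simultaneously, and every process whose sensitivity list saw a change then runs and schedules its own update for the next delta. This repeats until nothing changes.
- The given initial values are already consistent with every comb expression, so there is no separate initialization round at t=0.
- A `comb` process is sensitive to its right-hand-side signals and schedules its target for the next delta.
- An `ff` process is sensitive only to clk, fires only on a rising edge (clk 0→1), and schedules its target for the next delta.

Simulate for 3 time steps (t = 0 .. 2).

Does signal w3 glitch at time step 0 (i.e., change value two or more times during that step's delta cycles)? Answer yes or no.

yes

t0.Δ0 w6=1 w7=0 w1=0 clk=0 w5=0 w0=1 w2=0 w4=0 w3=1
t0.Δ1 w6=1 w7=0 w1=0 clk=1 w5=0 w0=1 w2=0 w4=0 w3=1
t0.Δ2 w6=1 w7=1 w1=0 clk=1 w5=0 w0=1 w2=0 w4=0 w3=1
t0.Δ3 w6=1 w7=1 w1=1 clk=1 w5=0 w0=1 w2=0 w4=0 w3=0
t0.Δ4 w6=0 w7=1 w1=1 clk=1 w5=0 w0=1 w2=0 w4=0 w3=0
t0.Δ5 w6=0 w7=1 w1=1 clk=1 w5=0 w0=1 w2=0 w4=0 w3=1
t1.Δ0 w6=0 w7=1 w1=1 clk=1 w5=0 w0=1 w2=0 w4=0 w3=1
t1.Δ1 w6=0 w7=1 w1=1 clk=0 w5=0 w0=1 w2=0 w4=0 w3=1
t2.Δ0 w6=0 w7=1 w1=1 clk=0 w5=0 w0=1 w2=0 w4=0 w3=1
t2.Δ1 w6=0 w7=1 w1=1 clk=1 w5=0 w0=1 w2=0 w4=0 w3=1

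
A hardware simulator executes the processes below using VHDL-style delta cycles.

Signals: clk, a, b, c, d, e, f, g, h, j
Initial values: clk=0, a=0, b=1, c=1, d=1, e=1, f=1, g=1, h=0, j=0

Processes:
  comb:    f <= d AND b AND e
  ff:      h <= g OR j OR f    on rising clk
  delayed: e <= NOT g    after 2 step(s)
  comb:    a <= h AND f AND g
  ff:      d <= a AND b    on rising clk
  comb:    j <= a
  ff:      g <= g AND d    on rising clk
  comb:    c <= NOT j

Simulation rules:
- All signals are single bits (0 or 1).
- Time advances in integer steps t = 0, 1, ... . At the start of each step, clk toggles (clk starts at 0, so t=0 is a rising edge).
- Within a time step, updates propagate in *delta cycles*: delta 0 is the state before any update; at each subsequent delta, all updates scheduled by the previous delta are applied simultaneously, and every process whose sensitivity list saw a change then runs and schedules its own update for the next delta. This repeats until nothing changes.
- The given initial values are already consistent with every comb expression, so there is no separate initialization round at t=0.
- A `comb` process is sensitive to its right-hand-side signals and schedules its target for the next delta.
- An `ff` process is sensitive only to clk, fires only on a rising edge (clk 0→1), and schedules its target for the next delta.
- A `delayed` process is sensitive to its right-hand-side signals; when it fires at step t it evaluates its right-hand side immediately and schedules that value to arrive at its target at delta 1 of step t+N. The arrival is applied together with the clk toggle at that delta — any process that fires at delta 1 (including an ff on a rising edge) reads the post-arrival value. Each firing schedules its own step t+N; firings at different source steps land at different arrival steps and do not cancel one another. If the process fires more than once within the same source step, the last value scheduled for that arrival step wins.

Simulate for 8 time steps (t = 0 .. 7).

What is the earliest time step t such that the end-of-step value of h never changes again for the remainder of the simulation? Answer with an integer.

t=0 Δ0: h=0 b=1 f=1 clk=0 j=0 a=0 e=1 d=1 g=1 c=1
  Δ1: clk:0→1
  Δ2: h:0→1, d:1→0
  Δ3: f:1→0, a:0→1
  Δ4: j:0→1, a:1→0
  Δ5: j:1→0, c:1→0
  Δ6: c:0→1
  (6Δ to stable)
t=1 Δ0: h=1 b=1 f=0 clk=1 j=0 a=0 e=1 d=0 g=1 c=1
  Δ1: clk:1→0
  (1Δ to stable)
t=2 Δ0: h=1 b=1 f=0 clk=0 j=0 a=0 e=1 d=0 g=1 c=1
  Δ1: clk:0→1
  Δ2: g:1→0
  (2Δ to stable)
t=3 Δ0: h=1 b=1 f=0 clk=1 j=0 a=0 e=1 d=0 g=0 c=1
  Δ1: clk:1→0
  (1Δ to stable)
t=4 Δ0: h=1 b=1 f=0 clk=0 j=0 a=0 e=1 d=0 g=0 c=1
  Δ1: clk:0→1
  Δ2: h:1→0
  (2Δ to stable)
t=5 Δ0: h=0 b=1 f=0 clk=1 j=0 a=0 e=1 d=0 g=0 c=1
  Δ1: clk:1→0
  (1Δ to stable)
t=6 Δ0: h=0 b=1 f=0 clk=0 j=0 a=0 e=1 d=0 g=0 c=1
  Δ1: clk:0→1
  (1Δ to stable)
t=7 Δ0: h=0 b=1 f=0 clk=1 j=0 a=0 e=1 d=0 g=0 c=1
  Δ1: clk:1→0
  (1Δ to stable)

4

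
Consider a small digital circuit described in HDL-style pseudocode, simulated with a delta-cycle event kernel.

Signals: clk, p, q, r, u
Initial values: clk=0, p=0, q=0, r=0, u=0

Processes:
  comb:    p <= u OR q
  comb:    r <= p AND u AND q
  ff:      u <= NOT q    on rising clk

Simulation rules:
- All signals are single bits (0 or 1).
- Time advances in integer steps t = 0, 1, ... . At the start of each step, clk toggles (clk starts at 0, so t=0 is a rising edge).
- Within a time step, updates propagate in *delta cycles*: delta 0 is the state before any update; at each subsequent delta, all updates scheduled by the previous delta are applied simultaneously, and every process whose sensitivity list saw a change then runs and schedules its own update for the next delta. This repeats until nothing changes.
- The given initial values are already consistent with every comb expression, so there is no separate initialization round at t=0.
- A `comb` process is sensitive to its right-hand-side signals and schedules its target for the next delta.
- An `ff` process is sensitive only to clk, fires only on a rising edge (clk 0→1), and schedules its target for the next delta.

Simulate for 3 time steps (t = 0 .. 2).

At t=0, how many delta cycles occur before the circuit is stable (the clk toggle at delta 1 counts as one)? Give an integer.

3

[bits: clk,p,u,r,q]
t=0: Δ0=00000 Δ1=10000 Δ2=10100 Δ3=11100 | 3Δ
t=1: Δ0=11100 Δ1=01100 | 1Δ
t=2: Δ0=01100 Δ1=11100 | 1Δ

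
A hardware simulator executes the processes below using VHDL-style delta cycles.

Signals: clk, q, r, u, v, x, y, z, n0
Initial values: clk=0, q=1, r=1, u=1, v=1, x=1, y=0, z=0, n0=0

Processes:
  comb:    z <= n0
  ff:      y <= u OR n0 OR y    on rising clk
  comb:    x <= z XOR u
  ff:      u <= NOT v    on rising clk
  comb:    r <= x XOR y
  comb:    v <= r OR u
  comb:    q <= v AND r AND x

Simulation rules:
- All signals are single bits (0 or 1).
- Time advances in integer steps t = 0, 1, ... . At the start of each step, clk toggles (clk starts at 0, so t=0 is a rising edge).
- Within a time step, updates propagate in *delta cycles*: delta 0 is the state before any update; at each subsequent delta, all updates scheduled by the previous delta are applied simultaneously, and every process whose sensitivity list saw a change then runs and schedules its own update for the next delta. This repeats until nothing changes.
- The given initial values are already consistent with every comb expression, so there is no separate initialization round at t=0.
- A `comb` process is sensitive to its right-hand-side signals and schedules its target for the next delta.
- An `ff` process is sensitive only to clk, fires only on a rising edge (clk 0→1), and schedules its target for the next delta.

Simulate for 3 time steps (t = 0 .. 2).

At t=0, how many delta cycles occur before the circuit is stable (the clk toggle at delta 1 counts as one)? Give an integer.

5

t0.Δ0 y=0 r=1 z=0 q=1 clk=0 u=1 n0=0 v=1 x=1
t0.Δ1 y=0 r=1 z=0 q=1 clk=1 u=1 n0=0 v=1 x=1
t0.Δ2 y=1 r=1 z=0 q=1 clk=1 u=0 n0=0 v=1 x=1
t0.Δ3 y=1 r=0 z=0 q=1 clk=1 u=0 n0=0 v=1 x=0
t0.Δ4 y=1 r=1 z=0 q=0 clk=1 u=0 n0=0 v=0 x=0
t0.Δ5 y=1 r=1 z=0 q=0 clk=1 u=0 n0=0 v=1 x=0
t1.Δ0 y=1 r=1 z=0 q=0 clk=1 u=0 n0=0 v=1 x=0
t1.Δ1 y=1 r=1 z=0 q=0 clk=0 u=0 n0=0 v=1 x=0
t2.Δ0 y=1 r=1 z=0 q=0 clk=0 u=0 n0=0 v=1 x=0
t2.Δ1 y=1 r=1 z=0 q=0 clk=1 u=0 n0=0 v=1 x=0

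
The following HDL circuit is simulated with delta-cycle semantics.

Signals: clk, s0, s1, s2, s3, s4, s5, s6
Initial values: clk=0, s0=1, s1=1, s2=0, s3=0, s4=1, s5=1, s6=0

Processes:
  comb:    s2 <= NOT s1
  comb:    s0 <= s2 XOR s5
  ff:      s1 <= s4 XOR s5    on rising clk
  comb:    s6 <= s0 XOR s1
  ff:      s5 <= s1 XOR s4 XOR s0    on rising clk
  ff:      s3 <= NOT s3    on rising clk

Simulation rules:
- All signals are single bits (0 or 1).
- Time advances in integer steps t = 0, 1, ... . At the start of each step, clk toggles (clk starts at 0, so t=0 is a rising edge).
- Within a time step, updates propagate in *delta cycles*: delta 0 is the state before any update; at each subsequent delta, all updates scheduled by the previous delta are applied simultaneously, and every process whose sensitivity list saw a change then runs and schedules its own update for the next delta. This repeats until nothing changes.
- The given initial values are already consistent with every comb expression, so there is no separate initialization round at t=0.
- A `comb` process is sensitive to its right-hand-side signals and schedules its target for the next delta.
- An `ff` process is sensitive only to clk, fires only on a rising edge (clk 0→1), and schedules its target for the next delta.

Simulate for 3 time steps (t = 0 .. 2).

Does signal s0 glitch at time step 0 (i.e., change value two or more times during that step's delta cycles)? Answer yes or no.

no

[bits: s1,s4,s0,s2,s6,clk,s3,s5]
t=0: Δ0=11100001 Δ1=11100101 Δ2=01100111 Δ3=01111111 Δ4=01011111 Δ5=01010111 | 5Δ
t=1: Δ0=01010111 Δ1=01010011 | 1Δ
t=2: Δ0=01010011 Δ1=01010111 Δ2=01010101 | 2Δ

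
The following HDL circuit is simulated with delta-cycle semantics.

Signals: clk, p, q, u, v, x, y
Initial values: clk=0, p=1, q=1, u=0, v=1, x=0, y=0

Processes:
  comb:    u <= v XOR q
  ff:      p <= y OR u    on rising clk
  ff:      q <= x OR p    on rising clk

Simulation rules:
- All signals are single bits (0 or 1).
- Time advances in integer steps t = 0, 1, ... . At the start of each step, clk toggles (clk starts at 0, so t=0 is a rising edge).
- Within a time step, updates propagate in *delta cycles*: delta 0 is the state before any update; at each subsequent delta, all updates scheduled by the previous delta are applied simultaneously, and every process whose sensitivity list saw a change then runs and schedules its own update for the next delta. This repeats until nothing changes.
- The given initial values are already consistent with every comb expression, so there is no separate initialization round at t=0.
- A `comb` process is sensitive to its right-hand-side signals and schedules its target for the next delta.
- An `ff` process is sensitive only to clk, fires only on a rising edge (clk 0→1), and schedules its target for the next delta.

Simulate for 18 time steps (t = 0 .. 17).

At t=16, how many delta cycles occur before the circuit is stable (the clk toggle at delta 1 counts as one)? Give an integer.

t=0 Δ0: p=1 v=1 x=0 clk=0 y=0 u=0 q=1
  Δ1: clk:0→1
  Δ2: p:1→0
  (2Δ to stable)
t=1 Δ0: p=0 v=1 x=0 clk=1 y=0 u=0 q=1
  Δ1: clk:1→0
  (1Δ to stable)
t=2 Δ0: p=0 v=1 x=0 clk=0 y=0 u=0 q=1
  Δ1: clk:0→1
  Δ2: q:1→0
  Δ3: u:0→1
  (3Δ to stable)
t=3 Δ0: p=0 v=1 x=0 clk=1 y=0 u=1 q=0
  Δ1: clk:1→0
  (1Δ to stable)
t=4 Δ0: p=0 v=1 x=0 clk=0 y=0 u=1 q=0
  Δ1: clk:0→1
  Δ2: p:0→1
  (2Δ to stable)
t=5 Δ0: p=1 v=1 x=0 clk=1 y=0 u=1 q=0
  Δ1: clk:1→0
  (1Δ to stable)
t=6 Δ0: p=1 v=1 x=0 clk=0 y=0 u=1 q=0
  Δ1: clk:0→1
  Δ2: q:0→1
  Δ3: u:1→0
  (3Δ to stable)
t=7 Δ0: p=1 v=1 x=0 clk=1 y=0 u=0 q=1
  Δ1: clk:1→0
  (1Δ to stable)
t=8 Δ0: p=1 v=1 x=0 clk=0 y=0 u=0 q=1
  Δ1: clk:0→1
  Δ2: p:1→0
  (2Δ to stable)
t=9 Δ0: p=0 v=1 x=0 clk=1 y=0 u=0 q=1
  Δ1: clk:1→0
  (1Δ to stable)
t=10 Δ0: p=0 v=1 x=0 clk=0 y=0 u=0 q=1
  Δ1: clk:0→1
  Δ2: q:1→0
  Δ3: u:0→1
  (3Δ to stable)
t=11 Δ0: p=0 v=1 x=0 clk=1 y=0 u=1 q=0
  Δ1: clk:1→0
  (1Δ to stable)
t=12 Δ0: p=0 v=1 x=0 clk=0 y=0 u=1 q=0
  Δ1: clk:0→1
  Δ2: p:0→1
  (2Δ to stable)
t=13 Δ0: p=1 v=1 x=0 clk=1 y=0 u=1 q=0
  Δ1: clk:1→0
  (1Δ to stable)
t=14 Δ0: p=1 v=1 x=0 clk=0 y=0 u=1 q=0
  Δ1: clk:0→1
  Δ2: q:0→1
  Δ3: u:1→0
  (3Δ to stable)
t=15 Δ0: p=1 v=1 x=0 clk=1 y=0 u=0 q=1
  Δ1: clk:1→0
  (1Δ to stable)
t=16 Δ0: p=1 v=1 x=0 clk=0 y=0 u=0 q=1
  Δ1: clk:0→1
  Δ2: p:1→0
  (2Δ to stable)
t=17 Δ0: p=0 v=1 x=0 clk=1 y=0 u=0 q=1
  Δ1: clk:1→0
  (1Δ to stable)

2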